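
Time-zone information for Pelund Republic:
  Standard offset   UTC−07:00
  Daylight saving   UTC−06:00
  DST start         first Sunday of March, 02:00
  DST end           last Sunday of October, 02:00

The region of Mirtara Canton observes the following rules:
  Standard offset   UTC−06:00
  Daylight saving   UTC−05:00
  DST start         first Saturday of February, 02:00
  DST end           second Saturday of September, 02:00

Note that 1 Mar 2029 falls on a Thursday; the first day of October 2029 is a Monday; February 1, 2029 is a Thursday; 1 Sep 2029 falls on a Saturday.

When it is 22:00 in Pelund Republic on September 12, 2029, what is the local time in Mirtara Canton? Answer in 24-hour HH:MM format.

22:00

1 March 2029 is a Thursday, so the first Sunday is March 4.
1 October 2029 is a Monday, so Sundays fall on 7, 14, 21, 28; the last is October 28.
Daylight saving runs 4 March – 28 October; September 12, 2029 is inside that window, so Pelund Republic is at UTC−06:00.
22:00 Pelund Republic + 6h = 04:00 UTC (rolling into the next day, 13 September 2029).
1 February 2029 is a Thursday, so the first Saturday is February 3.
1 September 2029 is a Saturday, so the first Saturday is September 1 and the second is September 8.
At the standard offset (UTC−06:00), 04:00 UTC − 6h = 22:00 Mirtara Canton standard time (rolling into the previous day, 12 September 2029).
The standard-time date in Mirtara Canton, September 12, 2029, does not fall between 3 February and 8 September, so daylight saving is not in effect and Mirtara Canton is at UTC−06:00.
04:00 UTC − 6h = 22:00 Mirtara Canton (rolling into the previous day, 12 September 2029).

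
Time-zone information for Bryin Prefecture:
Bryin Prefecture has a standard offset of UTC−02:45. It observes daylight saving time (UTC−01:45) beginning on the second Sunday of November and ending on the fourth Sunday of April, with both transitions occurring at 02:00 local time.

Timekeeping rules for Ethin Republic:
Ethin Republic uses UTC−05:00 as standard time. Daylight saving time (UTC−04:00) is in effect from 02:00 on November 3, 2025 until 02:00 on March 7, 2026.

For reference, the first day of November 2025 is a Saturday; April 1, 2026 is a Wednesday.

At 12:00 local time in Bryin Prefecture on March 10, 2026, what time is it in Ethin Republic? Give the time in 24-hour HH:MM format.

08:45

1 November 2025 is a Saturday, so the first Sunday is November 2 and the second is November 9.
1 April 2026 is a Wednesday, so the first Sunday is April 5 and the fourth is April 26.
March 10, 2026 falls between 9 November 2025 and 26 April 2026, so daylight saving is in effect and Bryin Prefecture is at UTC−01:45.
12:00 Bryin Prefecture + 1h45m = 13:45 UTC.
At the standard offset (UTC−05:00), 13:45 UTC − 5h = 08:45 Ethin Republic standard time.
The standard-time date in Ethin Republic, March 10, 2026, is outside the daylight-saving period (3 November 2025 – 7 March 2026), so Ethin Republic is on standard time, UTC−05:00.
13:45 UTC − 5h = 08:45 Ethin Republic.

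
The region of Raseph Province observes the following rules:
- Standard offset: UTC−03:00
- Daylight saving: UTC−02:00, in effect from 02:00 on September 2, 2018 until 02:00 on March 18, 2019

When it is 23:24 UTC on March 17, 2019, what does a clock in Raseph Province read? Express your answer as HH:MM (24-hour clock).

At the standard offset (UTC−03:00), 23:24 UTC − 3h = 20:24 Raseph Province standard time.
The standard-time date in Raseph Province, March 17, 2019, lies within the daylight-saving period (2 September 2018 – 18 March 2019), so Raseph Province is on daylight time, UTC−02:00.
23:24 UTC − 2h = 21:24 local.

21:24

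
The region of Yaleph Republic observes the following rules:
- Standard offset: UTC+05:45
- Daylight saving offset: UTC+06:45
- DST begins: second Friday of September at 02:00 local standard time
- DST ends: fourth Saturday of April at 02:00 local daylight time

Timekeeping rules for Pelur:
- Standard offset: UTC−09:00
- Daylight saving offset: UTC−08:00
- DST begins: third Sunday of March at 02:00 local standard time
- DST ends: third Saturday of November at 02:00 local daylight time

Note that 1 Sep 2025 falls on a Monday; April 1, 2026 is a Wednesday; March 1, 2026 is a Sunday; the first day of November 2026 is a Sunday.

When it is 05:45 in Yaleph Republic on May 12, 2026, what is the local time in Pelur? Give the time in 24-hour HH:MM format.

16:00

1 September 2025 is a Monday, so the first Friday is September 5 and the second is September 12.
1 April 2026 is a Wednesday, so the first Saturday is April 4 and the fourth is April 25.
Daylight saving runs 12 September 2025 – 25 April 2026; May 12, 2026 is outside that window, so Yaleph Republic is on standard time at UTC+05:45.
05:45 Yaleph Republic − 5h45m = 00:00 UTC.
1 March 2026 is a Sunday, so the first Sunday is March 1 and the third is March 15.
1 November 2026 is a Sunday, so the first Saturday is November 7 and the third is November 21.
At the standard offset (UTC−09:00), 00:00 UTC − 9h = 15:00 Pelur standard time (rolling into the previous day, 11 May 2026).
The standard-time date in Pelur, May 11, 2026, lies within the daylight-saving period (15 March – 21 November), so Pelur is on daylight time, UTC−08:00.
00:00 UTC − 8h = 16:00 Pelur (rolling into the previous day, 11 May 2026).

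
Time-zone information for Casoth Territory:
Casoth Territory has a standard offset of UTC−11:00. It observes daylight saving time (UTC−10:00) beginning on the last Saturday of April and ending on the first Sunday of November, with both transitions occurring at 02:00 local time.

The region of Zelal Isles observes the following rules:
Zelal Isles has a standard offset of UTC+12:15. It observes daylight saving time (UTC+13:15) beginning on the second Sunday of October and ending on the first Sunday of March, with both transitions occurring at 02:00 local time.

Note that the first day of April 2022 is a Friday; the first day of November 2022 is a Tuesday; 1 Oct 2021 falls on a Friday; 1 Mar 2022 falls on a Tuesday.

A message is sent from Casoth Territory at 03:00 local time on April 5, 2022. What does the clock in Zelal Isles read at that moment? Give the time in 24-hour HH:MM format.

02:15

1 April 2022 is a Friday, so Saturdays fall on 2, 9, 16, 23, 30; the last is April 30.
1 November 2022 is a Tuesday, so the first Sunday is November 6.
Daylight saving runs 30 April – 6 November; April 5, 2022 is outside that window, so Casoth Territory is on standard time at UTC−11:00.
03:00 Casoth Territory + 11h = 14:00 UTC.
1 October 2021 is a Friday, so the first Sunday is October 3 and the second is October 10.
1 March 2022 is a Tuesday, so the first Sunday is March 6.
At the standard offset (UTC+12:15), 14:00 UTC + 12h15m = 02:15 Zelal Isles standard time (rolling into the next day, 6 April 2022).
The standard-time date in Zelal Isles, April 6, 2022, is outside the daylight-saving period (10 October 2021 – 6 March 2022), so Zelal Isles is on standard time, UTC+12:15.
14:00 UTC + 12h15m = 02:15 Zelal Isles (rolling into the next day, 6 April 2022).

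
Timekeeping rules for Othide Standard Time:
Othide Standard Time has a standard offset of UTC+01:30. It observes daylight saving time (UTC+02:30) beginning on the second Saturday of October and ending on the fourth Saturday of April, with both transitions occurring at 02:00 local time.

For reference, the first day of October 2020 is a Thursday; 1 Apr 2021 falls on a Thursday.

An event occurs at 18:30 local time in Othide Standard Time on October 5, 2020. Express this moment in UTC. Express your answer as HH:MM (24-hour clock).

17:00

1 October 2020 is a Thursday, so the first Saturday is October 3 and the second is October 10.
1 April 2021 is a Thursday, so the first Saturday is April 3 and the fourth is April 24.
Daylight saving runs 10 October 2020 – 24 April 2021; October 5, 2020 is outside that window, so Othide Standard Time is on standard time at UTC+01:30.
18:30 local − 1h30m = 17:00 UTC.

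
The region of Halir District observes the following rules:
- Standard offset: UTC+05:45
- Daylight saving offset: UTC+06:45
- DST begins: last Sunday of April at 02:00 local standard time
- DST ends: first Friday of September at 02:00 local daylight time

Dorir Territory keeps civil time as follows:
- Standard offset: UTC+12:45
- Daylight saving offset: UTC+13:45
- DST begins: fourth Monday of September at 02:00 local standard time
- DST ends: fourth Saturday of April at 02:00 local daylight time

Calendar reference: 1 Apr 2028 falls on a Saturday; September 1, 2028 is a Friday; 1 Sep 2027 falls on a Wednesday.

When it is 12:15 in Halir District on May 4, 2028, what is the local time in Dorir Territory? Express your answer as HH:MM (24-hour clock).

18:15

1 April 2028 is a Saturday, so Sundays fall on 2, 9, 16, 23, 30; the last is April 30.
1 September 2028 is a Friday, so the first Friday is September 1.
May 4, 2028 falls between 30 April and 1 September, so daylight saving is in effect and Halir District is at UTC+06:45.
12:15 Halir District − 6h45m = 05:30 UTC.
1 September 2027 is a Wednesday, so the first Monday is September 6 and the fourth is September 27.
1 April 2028 is a Saturday, so the first Saturday is April 1 and the fourth is April 22.
At the standard offset (UTC+12:45), 05:30 UTC + 12h45m = 18:15 Dorir Territory standard time.
Daylight saving runs 27 September 2027 – 22 April 2028; the standard-time date in Dorir Territory, May 4, 2028, is outside that window, so Dorir Territory is on standard time at UTC+12:45.
05:30 UTC + 12h45m = 18:15 Dorir Territory.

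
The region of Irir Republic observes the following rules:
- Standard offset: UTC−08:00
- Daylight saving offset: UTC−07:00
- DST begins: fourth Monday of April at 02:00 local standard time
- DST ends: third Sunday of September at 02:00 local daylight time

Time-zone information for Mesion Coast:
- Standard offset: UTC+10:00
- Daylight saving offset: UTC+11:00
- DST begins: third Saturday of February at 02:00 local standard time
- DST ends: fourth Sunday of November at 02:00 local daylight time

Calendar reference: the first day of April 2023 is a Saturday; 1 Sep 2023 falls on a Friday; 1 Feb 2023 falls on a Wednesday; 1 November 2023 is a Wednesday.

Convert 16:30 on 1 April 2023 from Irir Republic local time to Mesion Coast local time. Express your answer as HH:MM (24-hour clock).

11:30

1 April 2023 is a Saturday, so the first Monday is April 3 and the fourth is April 24.
1 September 2023 is a Friday, so the first Sunday is September 3 and the third is September 17.
Daylight saving runs 24 April – 17 September; 1 April 2023 is outside that window, so Irir Republic is on standard time at UTC−08:00.
16:30 Irir Republic + 8h = 00:30 UTC (rolling into the next day, 2 April 2023).
1 February 2023 is a Wednesday, so the first Saturday is February 4 and the third is February 18.
1 November 2023 is a Wednesday, so the first Sunday is November 5 and the fourth is November 26.
At the standard offset (UTC+10:00), 00:30 UTC + 10h = 10:30 Mesion Coast standard time.
Daylight saving runs 18 February – 26 November; the standard-time date in Mesion Coast, 2 April 2023, is inside that window, so Mesion Coast is at UTC+11:00.
00:30 UTC + 11h = 11:30 Mesion Coast.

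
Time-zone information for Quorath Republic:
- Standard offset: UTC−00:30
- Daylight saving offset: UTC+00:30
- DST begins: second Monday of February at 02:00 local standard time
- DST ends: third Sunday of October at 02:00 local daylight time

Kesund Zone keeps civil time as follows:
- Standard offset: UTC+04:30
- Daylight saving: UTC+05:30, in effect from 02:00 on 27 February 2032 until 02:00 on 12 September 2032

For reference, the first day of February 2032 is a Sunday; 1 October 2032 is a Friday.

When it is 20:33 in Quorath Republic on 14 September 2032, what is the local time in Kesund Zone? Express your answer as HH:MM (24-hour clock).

1 February 2032 is a Sunday, so the first Monday is February 2 and the second is February 9.
1 October 2032 is a Friday, so the first Sunday is October 3 and the third is October 17.
14 September 2032 lies within the daylight-saving period (9 February – 17 October), so Quorath Republic is on daylight time, UTC+00:30.
20:33 Quorath Republic − 0h30m = 20:03 UTC.
At the standard offset (UTC+04:30), 20:03 UTC + 4h30m = 00:33 Kesund Zone standard time (rolling into the next day, 15 September 2032).
Daylight saving runs 27 February – 12 September; the standard-time date in Kesund Zone, 15 September 2032, is outside that window, so Kesund Zone is on standard time at UTC+04:30.
20:03 UTC + 4h30m = 00:33 Kesund Zone (rolling into the next day, 15 September 2032).

00:33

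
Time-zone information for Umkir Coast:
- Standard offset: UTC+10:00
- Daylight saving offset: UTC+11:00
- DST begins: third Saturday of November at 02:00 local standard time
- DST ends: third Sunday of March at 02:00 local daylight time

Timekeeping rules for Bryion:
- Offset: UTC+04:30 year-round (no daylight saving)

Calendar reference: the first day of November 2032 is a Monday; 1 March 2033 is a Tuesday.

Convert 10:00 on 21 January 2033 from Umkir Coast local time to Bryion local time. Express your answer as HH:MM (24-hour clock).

03:30

1 November 2032 is a Monday, so the first Saturday is November 6 and the third is November 20.
1 March 2033 is a Tuesday, so the first Sunday is March 6 and the third is March 20.
21 January 2033 lies within the daylight-saving period (20 November 2032 – 20 March 2033), so Umkir Coast is on daylight time, UTC+11:00.
10:00 Umkir Coast − 11h = 23:00 UTC (rolling into the previous day, 20 January 2033).
Bryion has no daylight saving, so its offset is UTC+04:30 year-round.
23:00 UTC + 4h30m = 03:30 Bryion (rolling into the next day, 21 January 2033).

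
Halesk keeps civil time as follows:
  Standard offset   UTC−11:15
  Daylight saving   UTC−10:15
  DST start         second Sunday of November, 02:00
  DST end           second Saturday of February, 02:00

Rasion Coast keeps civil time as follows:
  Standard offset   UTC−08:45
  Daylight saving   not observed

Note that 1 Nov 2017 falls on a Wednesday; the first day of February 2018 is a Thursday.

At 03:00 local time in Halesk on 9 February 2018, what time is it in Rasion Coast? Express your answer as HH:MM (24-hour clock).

04:30

1 November 2017 is a Wednesday, so the first Sunday is November 5 and the second is November 12.
1 February 2018 is a Thursday, so the first Saturday is February 3 and the second is February 10.
9 February 2018 lies within the daylight-saving period (12 November 2017 – 10 February 2018), so Halesk is on daylight time, UTC−10:15.
03:00 Halesk + 10h15m = 13:15 UTC.
Rasion Coast has no daylight saving, so its offset is UTC−08:45 year-round.
13:15 UTC − 8h45m = 04:30 Rasion Coast.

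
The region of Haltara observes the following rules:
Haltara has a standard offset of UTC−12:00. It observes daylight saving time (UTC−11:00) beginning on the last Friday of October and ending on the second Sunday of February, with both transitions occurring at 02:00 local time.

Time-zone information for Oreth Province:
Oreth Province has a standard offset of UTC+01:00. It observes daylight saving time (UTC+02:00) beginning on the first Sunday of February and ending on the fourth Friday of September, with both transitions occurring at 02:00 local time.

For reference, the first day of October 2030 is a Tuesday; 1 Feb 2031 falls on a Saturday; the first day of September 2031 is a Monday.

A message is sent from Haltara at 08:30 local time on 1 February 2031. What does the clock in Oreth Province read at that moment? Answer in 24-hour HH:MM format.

1 October 2030 is a Tuesday, so Fridays fall on 4, 11, 18, 25; the last is October 25.
1 February 2031 is a Saturday, so the first Sunday is February 2 and the second is February 9.
1 February 2031 lies within the daylight-saving period (25 October 2030 – 9 February 2031), so Haltara is on daylight time, UTC−11:00.
08:30 Haltara + 11h = 19:30 UTC.
1 February 2031 is a Saturday, so the first Sunday is February 2.
1 September 2031 is a Monday, so the first Friday is September 5 and the fourth is September 26.
At the standard offset (UTC+01:00), 19:30 UTC + 1h = 20:30 Oreth Province standard time.
Daylight saving runs 2 February – 26 September; the standard-time date in Oreth Province, 1 February 2031, is outside that window, so Oreth Province is on standard time at UTC+01:00.
19:30 UTC + 1h = 20:30 Oreth Province.

20:30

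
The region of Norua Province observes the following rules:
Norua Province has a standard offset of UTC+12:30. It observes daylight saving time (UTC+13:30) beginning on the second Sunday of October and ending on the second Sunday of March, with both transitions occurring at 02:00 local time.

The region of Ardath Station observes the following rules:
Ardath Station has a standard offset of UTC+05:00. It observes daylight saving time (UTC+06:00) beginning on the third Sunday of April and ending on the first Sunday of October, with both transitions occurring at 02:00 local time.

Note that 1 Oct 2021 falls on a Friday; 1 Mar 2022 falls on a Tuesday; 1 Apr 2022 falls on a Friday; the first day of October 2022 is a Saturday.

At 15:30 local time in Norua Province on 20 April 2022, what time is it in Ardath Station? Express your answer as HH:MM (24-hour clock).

09:00

1 October 2021 is a Friday, so the first Sunday is October 3 and the second is October 10.
1 March 2022 is a Tuesday, so the first Sunday is March 6 and the second is March 13.
Daylight saving runs 10 October 2021 – 13 March 2022; 20 April 2022 is outside that window, so Norua Province is on standard time at UTC+12:30.
15:30 Norua Province − 12h30m = 03:00 UTC.
1 April 2022 is a Friday, so the first Sunday is April 3 and the third is April 17.
1 October 2022 is a Saturday, so the first Sunday is October 2.
At the standard offset (UTC+05:00), 03:00 UTC + 5h = 08:00 Ardath Station standard time.
Daylight saving runs 17 April – 2 October; the standard-time date in Ardath Station, 20 April 2022, is inside that window, so Ardath Station is at UTC+06:00.
03:00 UTC + 6h = 09:00 Ardath Station.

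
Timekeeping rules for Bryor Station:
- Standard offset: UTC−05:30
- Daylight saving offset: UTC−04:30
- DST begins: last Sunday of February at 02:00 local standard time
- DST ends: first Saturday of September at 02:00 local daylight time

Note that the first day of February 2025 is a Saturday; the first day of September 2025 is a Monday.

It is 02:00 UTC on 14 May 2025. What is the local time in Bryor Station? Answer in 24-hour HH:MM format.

1 February 2025 is a Saturday, so Sundays fall on 2, 9, 16, 23; the last is February 23.
1 September 2025 is a Monday, so the first Saturday is September 6.
At the standard offset (UTC−05:30), 02:00 UTC − 5h30m = 20:30 Bryor Station standard time (rolling into the previous day, 13 May 2025).
Daylight saving runs 23 February – 6 September; the standard-time date in Bryor Station, 13 May 2025, is inside that window, so Bryor Station is at UTC−04:30.
02:00 UTC − 4h30m = 21:30 local (rolling into the previous day, 13 May 2025).

21:30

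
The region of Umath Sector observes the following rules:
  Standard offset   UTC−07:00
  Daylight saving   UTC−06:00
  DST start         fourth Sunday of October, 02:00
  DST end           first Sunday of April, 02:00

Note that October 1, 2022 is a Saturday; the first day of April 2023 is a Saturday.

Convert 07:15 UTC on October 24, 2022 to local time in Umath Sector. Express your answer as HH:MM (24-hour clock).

1 October 2022 is a Saturday, so the first Sunday is October 2 and the fourth is October 23.
1 April 2023 is a Saturday, so the first Sunday is April 2.
At the standard offset (UTC−07:00), 07:15 UTC − 7h = 00:15 Umath Sector standard time.
Daylight saving runs 23 October 2022 – 2 April 2023; the standard-time date in Umath Sector, October 24, 2022, is inside that window, so Umath Sector is at UTC−06:00.
07:15 UTC − 6h = 01:15 local.

01:15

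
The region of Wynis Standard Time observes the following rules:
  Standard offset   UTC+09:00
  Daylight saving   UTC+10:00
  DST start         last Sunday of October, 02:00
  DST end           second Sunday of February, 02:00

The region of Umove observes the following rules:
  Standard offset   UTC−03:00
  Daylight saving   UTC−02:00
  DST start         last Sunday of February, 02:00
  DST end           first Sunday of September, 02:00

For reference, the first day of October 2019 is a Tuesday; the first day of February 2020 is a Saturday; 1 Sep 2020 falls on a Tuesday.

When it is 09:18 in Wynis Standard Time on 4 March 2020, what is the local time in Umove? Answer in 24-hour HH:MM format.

1 October 2019 is a Tuesday, so Sundays fall on 6, 13, 20, 27; the last is October 27.
1 February 2020 is a Saturday, so the first Sunday is February 2 and the second is February 9.
4 March 2020 does not fall between 27 October 2019 and 9 February 2020, so daylight saving is not in effect and Wynis Standard Time is at UTC+09:00.
09:18 Wynis Standard Time − 9h = 00:18 UTC.
1 February 2020 is a Saturday, so Sundays fall on 2, 9, 16, 23; the last is February 23.
1 September 2020 is a Tuesday, so the first Sunday is September 6.
At the standard offset (UTC−03:00), 00:18 UTC − 3h = 21:18 Umove standard time (rolling into the previous day, 3 March 2020).
The standard-time date in Umove, 3 March 2020, falls between 23 February and 6 September, so daylight saving is in effect and Umove is at UTC−02:00.
00:18 UTC − 2h = 22:18 Umove (rolling into the previous day, 3 March 2020).

22:18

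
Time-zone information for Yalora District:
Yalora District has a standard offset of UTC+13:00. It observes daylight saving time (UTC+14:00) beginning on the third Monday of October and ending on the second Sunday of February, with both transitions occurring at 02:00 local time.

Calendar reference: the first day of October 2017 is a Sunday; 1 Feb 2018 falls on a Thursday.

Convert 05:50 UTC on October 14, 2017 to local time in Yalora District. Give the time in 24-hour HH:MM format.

18:50

1 October 2017 is a Sunday, so the first Monday is October 2 and the third is October 16.
1 February 2018 is a Thursday, so the first Sunday is February 4 and the second is February 11.
At the standard offset (UTC+13:00), 05:50 UTC + 13h = 18:50 Yalora District standard time.
The standard-time date in Yalora District, October 14, 2017, does not fall between 16 October 2017 and 11 February 2018, so daylight saving is not in effect and Yalora District is at UTC+13:00.
05:50 UTC + 13h = 18:50 local.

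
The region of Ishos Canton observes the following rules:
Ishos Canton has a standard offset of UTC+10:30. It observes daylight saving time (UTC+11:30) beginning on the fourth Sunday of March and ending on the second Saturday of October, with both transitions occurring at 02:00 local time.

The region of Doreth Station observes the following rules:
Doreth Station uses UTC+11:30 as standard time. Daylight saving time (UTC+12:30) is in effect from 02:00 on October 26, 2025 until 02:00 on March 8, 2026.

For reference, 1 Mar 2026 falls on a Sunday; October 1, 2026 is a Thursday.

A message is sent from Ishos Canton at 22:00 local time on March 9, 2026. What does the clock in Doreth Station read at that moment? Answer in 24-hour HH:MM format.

23:00

1 March 2026 is a Sunday, so the first Sunday is March 1 and the fourth is March 22.
1 October 2026 is a Thursday, so the first Saturday is October 3 and the second is October 10.
March 9, 2026 is outside the daylight-saving period (22 March – 10 October), so Ishos Canton is on standard time, UTC+10:30.
22:00 Ishos Canton − 10h30m = 11:30 UTC.
At the standard offset (UTC+11:30), 11:30 UTC + 11h30m = 23:00 Doreth Station standard time.
The standard-time date in Doreth Station, March 9, 2026, does not fall between 26 October 2025 and 8 March 2026, so daylight saving is not in effect and Doreth Station is at UTC+11:30.
11:30 UTC + 11h30m = 23:00 Doreth Station.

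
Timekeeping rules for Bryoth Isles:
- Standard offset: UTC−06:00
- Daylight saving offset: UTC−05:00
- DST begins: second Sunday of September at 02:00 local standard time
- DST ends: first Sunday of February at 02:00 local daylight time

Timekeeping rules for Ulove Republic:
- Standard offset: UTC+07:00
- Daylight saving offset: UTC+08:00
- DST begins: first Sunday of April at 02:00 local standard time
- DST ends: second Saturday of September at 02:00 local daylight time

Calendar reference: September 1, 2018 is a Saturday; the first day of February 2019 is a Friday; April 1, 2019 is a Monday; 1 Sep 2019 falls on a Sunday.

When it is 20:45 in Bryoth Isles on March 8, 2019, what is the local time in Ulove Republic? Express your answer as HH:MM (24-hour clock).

09:45

1 September 2018 is a Saturday, so the first Sunday is September 2 and the second is September 9.
1 February 2019 is a Friday, so the first Sunday is February 3.
Daylight saving runs 9 September 2018 – 3 February 2019; March 8, 2019 is outside that window, so Bryoth Isles is on standard time at UTC−06:00.
20:45 Bryoth Isles + 6h = 02:45 UTC (rolling into the next day, 9 March 2019).
1 April 2019 is a Monday, so the first Sunday is April 7.
1 September 2019 is a Sunday, so the first Saturday is September 7 and the second is September 14.
At the standard offset (UTC+07:00), 02:45 UTC + 7h = 09:45 Ulove Republic standard time.
Daylight saving runs 7 April – 14 September; the standard-time date in Ulove Republic, March 9, 2019, is outside that window, so Ulove Republic is on standard time at UTC+07:00.
02:45 UTC + 7h = 09:45 Ulove Republic.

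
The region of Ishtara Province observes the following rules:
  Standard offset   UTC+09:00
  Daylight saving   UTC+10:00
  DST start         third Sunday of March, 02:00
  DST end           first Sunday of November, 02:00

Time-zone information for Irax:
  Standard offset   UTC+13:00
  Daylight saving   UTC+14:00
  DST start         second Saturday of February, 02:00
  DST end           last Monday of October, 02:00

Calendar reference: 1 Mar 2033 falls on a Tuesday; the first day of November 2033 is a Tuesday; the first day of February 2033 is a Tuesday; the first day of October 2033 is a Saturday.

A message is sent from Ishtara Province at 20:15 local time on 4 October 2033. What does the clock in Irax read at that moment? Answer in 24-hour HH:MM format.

00:15

1 March 2033 is a Tuesday, so the first Sunday is March 6 and the third is March 20.
1 November 2033 is a Tuesday, so the first Sunday is November 6.
Daylight saving runs 20 March – 6 November; 4 October 2033 is inside that window, so Ishtara Province is at UTC+10:00.
20:15 Ishtara Province − 10h = 10:15 UTC.
1 February 2033 is a Tuesday, so the first Saturday is February 5 and the second is February 12.
1 October 2033 is a Saturday, so Mondays fall on 3, 10, 17, 24, 31; the last is October 31.
At the standard offset (UTC+13:00), 10:15 UTC + 13h = 23:15 Irax standard time.
Daylight saving runs 12 February – 31 October; the standard-time date in Irax, 4 October 2033, is inside that window, so Irax is at UTC+14:00.
10:15 UTC + 14h = 00:15 Irax (rolling into the next day, 5 October 2033).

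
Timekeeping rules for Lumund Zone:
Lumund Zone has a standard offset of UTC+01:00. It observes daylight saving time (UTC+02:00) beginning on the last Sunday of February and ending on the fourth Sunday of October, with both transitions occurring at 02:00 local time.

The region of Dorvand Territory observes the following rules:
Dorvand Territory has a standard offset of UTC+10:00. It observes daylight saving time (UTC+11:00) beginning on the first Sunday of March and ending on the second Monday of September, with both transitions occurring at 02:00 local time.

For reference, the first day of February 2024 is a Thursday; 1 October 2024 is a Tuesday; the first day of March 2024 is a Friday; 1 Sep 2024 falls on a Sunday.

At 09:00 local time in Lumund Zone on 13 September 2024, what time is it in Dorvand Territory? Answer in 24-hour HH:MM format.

1 February 2024 is a Thursday, so Sundays fall on 4, 11, 18, 25; the last is February 25.
1 October 2024 is a Tuesday, so the first Sunday is October 6 and the fourth is October 27.
13 September 2024 falls between 25 February and 27 October, so daylight saving is in effect and Lumund Zone is at UTC+02:00.
09:00 Lumund Zone − 2h = 07:00 UTC.
1 March 2024 is a Friday, so the first Sunday is March 3.
1 September 2024 is a Sunday, so the first Monday is September 2 and the second is September 9.
At the standard offset (UTC+10:00), 07:00 UTC + 10h = 17:00 Dorvand Territory standard time.
The standard-time date in Dorvand Territory, 13 September 2024, is outside the daylight-saving period (3 March – 9 September), so Dorvand Territory is on standard time, UTC+10:00.
07:00 UTC + 10h = 17:00 Dorvand Territory.

17:00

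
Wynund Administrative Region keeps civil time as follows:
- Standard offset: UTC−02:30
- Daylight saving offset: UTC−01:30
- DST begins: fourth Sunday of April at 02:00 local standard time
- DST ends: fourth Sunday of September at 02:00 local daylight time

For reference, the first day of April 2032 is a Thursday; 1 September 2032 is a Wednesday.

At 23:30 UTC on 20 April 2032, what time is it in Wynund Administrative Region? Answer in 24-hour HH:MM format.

1 April 2032 is a Thursday, so the first Sunday is April 4 and the fourth is April 25.
1 September 2032 is a Wednesday, so the first Sunday is September 5 and the fourth is September 26.
At the standard offset (UTC−02:30), 23:30 UTC − 2h30m = 21:00 Wynund Administrative Region standard time.
The standard-time date in Wynund Administrative Region, 20 April 2032, does not fall between 25 April and 26 September, so daylight saving is not in effect and Wynund Administrative Region is at UTC−02:30.
23:30 UTC − 2h30m = 21:00 local.

21:00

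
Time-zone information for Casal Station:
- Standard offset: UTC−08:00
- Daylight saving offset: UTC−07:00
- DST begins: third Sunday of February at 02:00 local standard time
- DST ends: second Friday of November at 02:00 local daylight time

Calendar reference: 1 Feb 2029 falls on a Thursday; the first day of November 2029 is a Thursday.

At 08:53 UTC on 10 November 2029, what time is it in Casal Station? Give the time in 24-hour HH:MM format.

00:53

1 February 2029 is a Thursday, so the first Sunday is February 4 and the third is February 18.
1 November 2029 is a Thursday, so the first Friday is November 2 and the second is November 9.
At the standard offset (UTC−08:00), 08:53 UTC − 8h = 00:53 Casal Station standard time.
The standard-time date in Casal Station, 10 November 2029, is outside the daylight-saving period (18 February – 9 November), so Casal Station is on standard time, UTC−08:00.
08:53 UTC − 8h = 00:53 local.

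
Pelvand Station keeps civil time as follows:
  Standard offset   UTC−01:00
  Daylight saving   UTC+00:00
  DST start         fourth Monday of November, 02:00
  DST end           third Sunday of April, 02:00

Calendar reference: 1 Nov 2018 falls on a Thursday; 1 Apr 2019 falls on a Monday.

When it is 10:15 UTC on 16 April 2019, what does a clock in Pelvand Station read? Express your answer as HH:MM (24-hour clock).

10:15

1 November 2018 is a Thursday, so the first Monday is November 5 and the fourth is November 26.
1 April 2019 is a Monday, so the first Sunday is April 7 and the third is April 21.
At the standard offset (UTC−01:00), 10:15 UTC − 1h = 09:15 Pelvand Station standard time.
The standard-time date in Pelvand Station, 16 April 2019, lies within the daylight-saving period (26 November 2018 – 21 April 2019), so Pelvand Station is on daylight time, UTC+00:00.
10:15 UTC + 0h = 10:15 local.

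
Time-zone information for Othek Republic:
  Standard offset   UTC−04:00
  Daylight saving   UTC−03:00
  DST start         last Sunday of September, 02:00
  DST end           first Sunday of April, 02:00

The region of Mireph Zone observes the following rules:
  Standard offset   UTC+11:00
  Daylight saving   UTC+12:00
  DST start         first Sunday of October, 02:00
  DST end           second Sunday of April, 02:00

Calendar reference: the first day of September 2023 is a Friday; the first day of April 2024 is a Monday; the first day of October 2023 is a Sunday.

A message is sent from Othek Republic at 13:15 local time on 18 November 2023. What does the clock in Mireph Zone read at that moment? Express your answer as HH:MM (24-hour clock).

1 September 2023 is a Friday, so Sundays fall on 3, 10, 17, 24; the last is September 24.
1 April 2024 is a Monday, so the first Sunday is April 7.
Daylight saving runs 24 September 2023 – 7 April 2024; 18 November 2023 is inside that window, so Othek Republic is at UTC−03:00.
13:15 Othek Republic + 3h = 16:15 UTC.
1 October 2023 is a Sunday, so the first Sunday is October 1.
1 April 2024 is a Monday, so the first Sunday is April 7 and the second is April 14.
At the standard offset (UTC+11:00), 16:15 UTC + 11h = 03:15 Mireph Zone standard time (rolling into the next day, 19 November 2023).
The standard-time date in Mireph Zone, 19 November 2023, lies within the daylight-saving period (1 October 2023 – 14 April 2024), so Mireph Zone is on daylight time, UTC+12:00.
16:15 UTC + 12h = 04:15 Mireph Zone (rolling into the next day, 19 November 2023).

04:15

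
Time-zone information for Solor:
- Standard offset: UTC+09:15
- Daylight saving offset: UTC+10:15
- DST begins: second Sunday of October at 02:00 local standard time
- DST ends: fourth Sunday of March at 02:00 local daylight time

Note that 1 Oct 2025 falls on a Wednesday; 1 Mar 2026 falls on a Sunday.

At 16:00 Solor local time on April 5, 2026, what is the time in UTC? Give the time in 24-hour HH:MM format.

06:45

1 October 2025 is a Wednesday, so the first Sunday is October 5 and the second is October 12.
1 March 2026 is a Sunday, so the first Sunday is March 1 and the fourth is March 22.
Daylight saving runs 12 October 2025 – 22 March 2026; April 5, 2026 is outside that window, so Solor is on standard time at UTC+09:15.
16:00 local − 9h15m = 06:45 UTC.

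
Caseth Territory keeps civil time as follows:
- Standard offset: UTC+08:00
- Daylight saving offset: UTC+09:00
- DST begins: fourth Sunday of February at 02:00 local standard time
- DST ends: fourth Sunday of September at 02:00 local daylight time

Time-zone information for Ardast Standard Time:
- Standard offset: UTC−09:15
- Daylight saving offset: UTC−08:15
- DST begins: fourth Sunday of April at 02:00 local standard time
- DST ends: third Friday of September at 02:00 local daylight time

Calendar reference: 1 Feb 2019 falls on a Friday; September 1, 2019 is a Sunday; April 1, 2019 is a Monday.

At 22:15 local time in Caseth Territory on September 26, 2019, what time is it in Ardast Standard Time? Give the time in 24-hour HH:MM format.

05:00

1 February 2019 is a Friday, so the first Sunday is February 3 and the fourth is February 24.
1 September 2019 is a Sunday, so the first Sunday is September 1 and the fourth is September 22.
Daylight saving runs 24 February – 22 September; September 26, 2019 is outside that window, so Caseth Territory is on standard time at UTC+08:00.
22:15 Caseth Territory − 8h = 14:15 UTC.
1 April 2019 is a Monday, so the first Sunday is April 7 and the fourth is April 28.
1 September 2019 is a Sunday, so the first Friday is September 6 and the third is September 20.
At the standard offset (UTC−09:15), 14:15 UTC − 9h15m = 05:00 Ardast Standard Time standard time.
The standard-time date in Ardast Standard Time, September 26, 2019, does not fall between 28 April and 20 September, so daylight saving is not in effect and Ardast Standard Time is at UTC−09:15.
14:15 UTC − 9h15m = 05:00 Ardast Standard Time.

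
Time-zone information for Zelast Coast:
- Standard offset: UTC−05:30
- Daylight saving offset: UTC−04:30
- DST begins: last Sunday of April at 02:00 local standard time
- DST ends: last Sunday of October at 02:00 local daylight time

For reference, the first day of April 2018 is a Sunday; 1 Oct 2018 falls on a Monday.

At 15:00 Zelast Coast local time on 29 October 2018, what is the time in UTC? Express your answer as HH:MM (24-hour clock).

20:30

1 April 2018 is a Sunday, so Sundays fall on 1, 8, 15, 22, 29; the last is April 29.
1 October 2018 is a Monday, so Sundays fall on 7, 14, 21, 28; the last is October 28.
29 October 2018 is outside the daylight-saving period (29 April – 28 October), so Zelast Coast is on standard time, UTC−05:30.
15:00 local + 5h30m = 20:30 UTC.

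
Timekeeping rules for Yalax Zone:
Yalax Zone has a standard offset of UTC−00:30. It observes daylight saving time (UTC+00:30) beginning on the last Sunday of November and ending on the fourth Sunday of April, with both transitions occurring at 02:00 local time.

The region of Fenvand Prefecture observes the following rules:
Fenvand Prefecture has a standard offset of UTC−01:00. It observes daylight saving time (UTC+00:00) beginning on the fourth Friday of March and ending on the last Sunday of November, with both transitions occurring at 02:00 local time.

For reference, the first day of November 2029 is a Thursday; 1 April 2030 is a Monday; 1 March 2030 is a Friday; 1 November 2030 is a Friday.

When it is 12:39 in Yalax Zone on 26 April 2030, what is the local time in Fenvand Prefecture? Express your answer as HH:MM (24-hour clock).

12:09

1 November 2029 is a Thursday, so Sundays fall on 4, 11, 18, 25; the last is November 25.
1 April 2030 is a Monday, so the first Sunday is April 7 and the fourth is April 28.
26 April 2030 lies within the daylight-saving period (25 November 2029 – 28 April 2030), so Yalax Zone is on daylight time, UTC+00:30.
12:39 Yalax Zone − 0h30m = 12:09 UTC.
1 March 2030 is a Friday, so the first Friday is March 1 and the fourth is March 22.
1 November 2030 is a Friday, so Sundays fall on 3, 10, 17, 24; the last is November 24.
At the standard offset (UTC−01:00), 12:09 UTC − 1h = 11:09 Fenvand Prefecture standard time.
Daylight saving runs 22 March – 24 November; the standard-time date in Fenvand Prefecture, 26 April 2030, is inside that window, so Fenvand Prefecture is at UTC+00:00.
12:09 UTC + 0h = 12:09 Fenvand Prefecture.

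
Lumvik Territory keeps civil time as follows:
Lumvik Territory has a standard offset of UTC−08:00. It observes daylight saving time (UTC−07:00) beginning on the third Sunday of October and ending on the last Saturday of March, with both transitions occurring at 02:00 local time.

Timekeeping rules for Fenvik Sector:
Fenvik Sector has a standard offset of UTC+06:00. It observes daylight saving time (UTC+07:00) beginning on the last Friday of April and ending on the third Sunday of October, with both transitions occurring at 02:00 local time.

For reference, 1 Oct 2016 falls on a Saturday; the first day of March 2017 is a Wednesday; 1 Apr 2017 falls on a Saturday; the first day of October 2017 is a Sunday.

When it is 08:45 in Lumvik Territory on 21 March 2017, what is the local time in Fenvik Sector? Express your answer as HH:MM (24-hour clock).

1 October 2016 is a Saturday, so the first Sunday is October 2 and the third is October 16.
1 March 2017 is a Wednesday, so Saturdays fall on 4, 11, 18, 25; the last is March 25.
21 March 2017 lies within the daylight-saving period (16 October 2016 – 25 March 2017), so Lumvik Territory is on daylight time, UTC−07:00.
08:45 Lumvik Territory + 7h = 15:45 UTC.
1 April 2017 is a Saturday, so Fridays fall on 7, 14, 21, 28; the last is April 28.
1 October 2017 is a Sunday, so the first Sunday is October 1 and the third is October 15.
At the standard offset (UTC+06:00), 15:45 UTC + 6h = 21:45 Fenvik Sector standard time.
The standard-time date in Fenvik Sector, 21 March 2017, does not fall between 28 April and 15 October, so daylight saving is not in effect and Fenvik Sector is at UTC+06:00.
15:45 UTC + 6h = 21:45 Fenvik Sector.

21:45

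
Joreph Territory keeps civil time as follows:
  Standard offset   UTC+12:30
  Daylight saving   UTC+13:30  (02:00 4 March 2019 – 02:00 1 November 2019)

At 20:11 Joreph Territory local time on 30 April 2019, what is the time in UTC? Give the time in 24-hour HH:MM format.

06:41

Daylight saving runs 4 March – 1 November; 30 April 2019 is inside that window, so Joreph Territory is at UTC+13:30.
20:11 local − 13h30m = 06:41 UTC.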